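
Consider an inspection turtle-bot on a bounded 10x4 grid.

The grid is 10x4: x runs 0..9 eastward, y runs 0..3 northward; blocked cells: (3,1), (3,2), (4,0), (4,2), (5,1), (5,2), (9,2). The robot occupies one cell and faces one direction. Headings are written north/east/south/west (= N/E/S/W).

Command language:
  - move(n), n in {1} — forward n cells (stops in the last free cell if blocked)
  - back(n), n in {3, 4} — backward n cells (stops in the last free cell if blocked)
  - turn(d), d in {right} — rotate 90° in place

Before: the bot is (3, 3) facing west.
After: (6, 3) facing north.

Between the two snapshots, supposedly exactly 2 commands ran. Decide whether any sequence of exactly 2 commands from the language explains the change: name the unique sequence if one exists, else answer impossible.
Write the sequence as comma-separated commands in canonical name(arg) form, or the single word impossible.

back(3), turn(right)

key: cell and facing (now N) both changed — the 2 commands mix motion and turning
initial: (3, 3) facing west
step 1 (back(3)): (6, 3) facing west
step 2 (turn(right)): (6, 3) facing north
no other 2-command option fits: unique.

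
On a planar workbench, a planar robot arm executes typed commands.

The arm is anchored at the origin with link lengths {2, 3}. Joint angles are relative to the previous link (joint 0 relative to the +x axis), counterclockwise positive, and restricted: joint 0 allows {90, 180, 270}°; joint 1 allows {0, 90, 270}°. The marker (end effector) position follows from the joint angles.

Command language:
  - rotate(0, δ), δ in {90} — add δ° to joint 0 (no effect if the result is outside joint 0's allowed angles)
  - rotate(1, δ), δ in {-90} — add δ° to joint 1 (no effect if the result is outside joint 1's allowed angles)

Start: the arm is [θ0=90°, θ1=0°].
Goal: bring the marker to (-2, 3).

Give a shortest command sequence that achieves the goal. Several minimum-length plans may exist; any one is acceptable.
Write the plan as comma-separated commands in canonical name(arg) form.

initial: [θ0=90°, θ1=0°]
step 1 (rotate(1, -90)): [θ0=90°, θ1=270°]
step 2 (rotate(0, 90)): [θ0=180°, θ1=270°]
no 1-step plan works, so 2 is optimal.

rotate(1, -90), rotate(0, 90)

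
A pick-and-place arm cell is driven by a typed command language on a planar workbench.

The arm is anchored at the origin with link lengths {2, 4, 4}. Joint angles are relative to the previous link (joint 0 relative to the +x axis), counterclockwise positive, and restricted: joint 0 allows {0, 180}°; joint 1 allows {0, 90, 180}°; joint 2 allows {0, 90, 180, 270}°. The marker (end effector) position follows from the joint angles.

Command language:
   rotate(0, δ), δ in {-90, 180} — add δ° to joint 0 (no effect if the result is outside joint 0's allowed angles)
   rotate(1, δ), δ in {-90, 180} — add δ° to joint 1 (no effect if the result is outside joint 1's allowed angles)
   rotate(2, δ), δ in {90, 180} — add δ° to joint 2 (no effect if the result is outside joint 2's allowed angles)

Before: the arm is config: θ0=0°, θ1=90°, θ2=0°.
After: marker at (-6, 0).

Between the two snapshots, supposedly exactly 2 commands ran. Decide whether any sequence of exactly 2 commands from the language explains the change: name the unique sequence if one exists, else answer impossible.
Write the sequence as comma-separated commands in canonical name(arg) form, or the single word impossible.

key: order matters: swapping rotate(1, -90) and rotate(1, 180) lands elsewhere
initial: config: θ0=0°, θ1=90°, θ2=0°
t=1 rotate(1, -90) ⇒ config: θ0=0°, θ1=0°, θ2=0°
t=2 rotate(1, 180) ⇒ config: θ0=0°, θ1=180°, θ2=0°
all 36 alternatives checked — unique.

rotate(1, -90), rotate(1, 180)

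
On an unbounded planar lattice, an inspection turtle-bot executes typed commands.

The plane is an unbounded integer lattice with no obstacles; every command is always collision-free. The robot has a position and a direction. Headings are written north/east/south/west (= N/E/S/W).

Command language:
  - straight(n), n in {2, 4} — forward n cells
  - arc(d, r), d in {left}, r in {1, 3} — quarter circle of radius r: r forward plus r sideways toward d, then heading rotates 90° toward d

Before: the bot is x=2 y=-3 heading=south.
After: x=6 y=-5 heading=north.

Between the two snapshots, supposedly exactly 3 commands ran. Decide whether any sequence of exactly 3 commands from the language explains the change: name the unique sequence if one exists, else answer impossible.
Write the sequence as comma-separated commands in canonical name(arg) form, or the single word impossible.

key: order matters: swapping straight(4) and arc(left, 3) lands elsewhere
begin: x=2 y=-3 heading=south
1. straight(4) → x=2 y=-7 heading=south
2. arc(left, 1) → x=3 y=-8 heading=east
3. arc(left, 3) → x=6 y=-5 heading=north
no rival 3-sequence matches.

straight(4), arc(left, 1), arc(left, 3)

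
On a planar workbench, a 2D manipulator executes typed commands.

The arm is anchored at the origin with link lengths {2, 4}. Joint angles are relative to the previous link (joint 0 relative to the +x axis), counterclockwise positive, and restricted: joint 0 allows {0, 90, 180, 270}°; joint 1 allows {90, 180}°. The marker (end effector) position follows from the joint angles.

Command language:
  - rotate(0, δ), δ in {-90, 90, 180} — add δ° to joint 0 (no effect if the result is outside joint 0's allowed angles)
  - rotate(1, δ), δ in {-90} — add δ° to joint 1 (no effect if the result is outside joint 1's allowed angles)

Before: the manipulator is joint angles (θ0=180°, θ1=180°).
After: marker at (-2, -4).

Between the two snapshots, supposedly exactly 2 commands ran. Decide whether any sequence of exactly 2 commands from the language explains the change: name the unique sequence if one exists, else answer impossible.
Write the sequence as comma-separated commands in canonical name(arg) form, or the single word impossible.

t0: joint angles (θ0=180°, θ1=180°)
[1] after rotate(1, -90): joint angles (θ0=180°, θ1=90°)
[2] after rotate(1, -90): joint angles (θ0=180°, θ1=90°)
no rival 2-sequence matches.

rotate(1, -90), rotate(1, -90)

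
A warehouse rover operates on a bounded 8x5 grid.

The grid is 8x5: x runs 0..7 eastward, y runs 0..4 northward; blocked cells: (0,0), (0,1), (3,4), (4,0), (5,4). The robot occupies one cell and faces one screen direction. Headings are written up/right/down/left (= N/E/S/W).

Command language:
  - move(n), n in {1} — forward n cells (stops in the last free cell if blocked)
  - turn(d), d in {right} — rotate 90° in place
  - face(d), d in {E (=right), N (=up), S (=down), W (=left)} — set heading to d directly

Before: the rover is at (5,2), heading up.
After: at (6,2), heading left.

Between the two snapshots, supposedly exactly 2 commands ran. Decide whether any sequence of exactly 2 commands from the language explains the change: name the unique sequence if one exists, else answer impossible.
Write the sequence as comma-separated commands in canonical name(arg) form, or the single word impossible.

no 2-step route produces this change.

impossible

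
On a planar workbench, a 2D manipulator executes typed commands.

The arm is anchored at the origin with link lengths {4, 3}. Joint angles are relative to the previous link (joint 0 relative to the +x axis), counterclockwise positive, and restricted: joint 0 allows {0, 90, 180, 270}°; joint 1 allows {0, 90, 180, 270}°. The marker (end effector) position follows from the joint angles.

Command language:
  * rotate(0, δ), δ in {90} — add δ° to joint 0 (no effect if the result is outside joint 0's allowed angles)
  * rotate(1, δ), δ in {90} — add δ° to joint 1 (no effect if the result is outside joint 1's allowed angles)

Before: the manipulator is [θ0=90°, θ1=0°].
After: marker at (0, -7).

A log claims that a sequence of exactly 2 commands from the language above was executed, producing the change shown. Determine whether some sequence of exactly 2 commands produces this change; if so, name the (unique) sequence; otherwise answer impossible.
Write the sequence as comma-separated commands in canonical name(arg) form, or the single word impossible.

rotate(0, 90), rotate(0, 90)

initial: [θ0=90°, θ1=0°]
step 1 (rotate(0, 90)): [θ0=180°, θ1=0°]
step 2 (rotate(0, 90)): [θ0=270°, θ1=0°]
no other 2-command option fits: unique.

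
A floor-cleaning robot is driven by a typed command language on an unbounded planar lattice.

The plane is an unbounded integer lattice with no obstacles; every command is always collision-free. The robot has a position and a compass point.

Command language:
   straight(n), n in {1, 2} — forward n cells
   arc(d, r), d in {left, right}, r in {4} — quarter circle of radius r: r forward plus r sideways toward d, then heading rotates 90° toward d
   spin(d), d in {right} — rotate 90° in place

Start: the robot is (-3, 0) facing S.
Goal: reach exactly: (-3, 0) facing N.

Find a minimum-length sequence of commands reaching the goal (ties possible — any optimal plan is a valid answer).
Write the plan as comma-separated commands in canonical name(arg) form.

start: (-3, 0) facing S
1. spin(right) → (-3, 0) facing W
2. spin(right) → (-3, 0) facing N
shorter routes all fall short; 2 is best.

spin(right), spin(right)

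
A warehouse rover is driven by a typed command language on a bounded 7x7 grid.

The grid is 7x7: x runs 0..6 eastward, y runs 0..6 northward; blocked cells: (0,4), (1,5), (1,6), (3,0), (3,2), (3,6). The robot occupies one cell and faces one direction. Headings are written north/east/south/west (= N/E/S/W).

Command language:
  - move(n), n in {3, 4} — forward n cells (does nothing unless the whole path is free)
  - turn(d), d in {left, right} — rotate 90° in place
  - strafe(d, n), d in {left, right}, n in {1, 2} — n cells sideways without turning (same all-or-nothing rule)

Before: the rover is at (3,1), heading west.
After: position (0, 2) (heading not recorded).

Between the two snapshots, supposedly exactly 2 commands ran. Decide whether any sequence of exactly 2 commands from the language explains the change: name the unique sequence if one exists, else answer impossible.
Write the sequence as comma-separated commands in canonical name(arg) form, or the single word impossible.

move(3), strafe(right, 1)

key: running strafe(right, 1) before move(3) would end elsewhere — order is forced
initial: at (3,1), heading west
t=1 move(3) ⇒ at (0,1), heading west
t=2 strafe(right, 1) ⇒ at (0,2), heading west
no rival 2-sequence matches.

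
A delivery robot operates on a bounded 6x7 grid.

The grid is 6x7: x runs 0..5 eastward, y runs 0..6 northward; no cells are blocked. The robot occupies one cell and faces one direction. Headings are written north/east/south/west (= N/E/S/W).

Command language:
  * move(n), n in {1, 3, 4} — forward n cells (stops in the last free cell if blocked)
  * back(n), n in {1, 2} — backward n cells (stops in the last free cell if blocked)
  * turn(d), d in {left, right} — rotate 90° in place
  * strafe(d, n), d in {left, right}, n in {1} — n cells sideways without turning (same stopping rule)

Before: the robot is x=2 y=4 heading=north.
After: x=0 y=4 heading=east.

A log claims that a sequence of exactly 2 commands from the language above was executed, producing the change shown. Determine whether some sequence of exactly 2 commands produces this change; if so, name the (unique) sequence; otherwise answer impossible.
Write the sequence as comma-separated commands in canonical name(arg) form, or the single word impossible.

key: position moved to (0,4) AND the heading swung to E — translation plus rotation needed
begin: x=2 y=4 heading=north
1. turn(right) → x=2 y=4 heading=east
2. back(2) → x=0 y=4 heading=east
uniquely the one of 81 2-step routes that fits.

turn(right), back(2)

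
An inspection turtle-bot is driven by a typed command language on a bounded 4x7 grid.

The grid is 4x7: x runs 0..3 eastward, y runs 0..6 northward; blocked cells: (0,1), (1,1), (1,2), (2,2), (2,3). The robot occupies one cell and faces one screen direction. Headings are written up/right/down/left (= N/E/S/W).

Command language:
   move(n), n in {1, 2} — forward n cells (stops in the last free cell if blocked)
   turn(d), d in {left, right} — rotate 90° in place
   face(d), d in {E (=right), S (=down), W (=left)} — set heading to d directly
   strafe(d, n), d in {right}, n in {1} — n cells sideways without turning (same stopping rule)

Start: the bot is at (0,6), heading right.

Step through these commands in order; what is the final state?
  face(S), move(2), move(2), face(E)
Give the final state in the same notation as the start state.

at (0,2), heading right

initial: at (0,6), heading right
[1] after face(S): at (0,6), heading down
[2] after move(2): at (0,4), heading down
[3] after move(2): at (0,2), heading down
[4] after face(E): at (0,2), heading right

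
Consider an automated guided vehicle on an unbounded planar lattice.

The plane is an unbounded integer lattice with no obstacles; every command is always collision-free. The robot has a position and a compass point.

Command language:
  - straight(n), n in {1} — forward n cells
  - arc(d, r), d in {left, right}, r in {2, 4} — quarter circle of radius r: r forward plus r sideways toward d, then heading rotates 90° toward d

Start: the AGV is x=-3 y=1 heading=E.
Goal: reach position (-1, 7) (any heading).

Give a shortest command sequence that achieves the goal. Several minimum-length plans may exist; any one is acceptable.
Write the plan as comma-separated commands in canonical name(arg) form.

arc(left, 4), arc(left, 2)

t0: x=-3 y=1 heading=E
1. arc(left, 4) → x=1 y=5 heading=N
2. arc(left, 2) → x=-1 y=7 heading=W
no 1-step plan works, so 2 is optimal.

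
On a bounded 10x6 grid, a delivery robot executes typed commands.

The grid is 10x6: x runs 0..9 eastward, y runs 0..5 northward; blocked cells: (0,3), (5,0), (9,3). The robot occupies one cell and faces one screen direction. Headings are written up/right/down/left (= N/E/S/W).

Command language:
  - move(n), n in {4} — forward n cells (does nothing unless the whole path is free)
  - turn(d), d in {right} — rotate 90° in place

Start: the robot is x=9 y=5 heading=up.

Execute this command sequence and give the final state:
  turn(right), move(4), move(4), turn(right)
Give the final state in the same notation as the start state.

x=9 y=5 heading=down

from: x=9 y=5 heading=up
step 1 (turn(right)): x=9 y=5 heading=right
step 2 (move(4)): x=9 y=5 heading=right
step 3 (move(4)): x=9 y=5 heading=right
step 4 (turn(right)): x=9 y=5 heading=down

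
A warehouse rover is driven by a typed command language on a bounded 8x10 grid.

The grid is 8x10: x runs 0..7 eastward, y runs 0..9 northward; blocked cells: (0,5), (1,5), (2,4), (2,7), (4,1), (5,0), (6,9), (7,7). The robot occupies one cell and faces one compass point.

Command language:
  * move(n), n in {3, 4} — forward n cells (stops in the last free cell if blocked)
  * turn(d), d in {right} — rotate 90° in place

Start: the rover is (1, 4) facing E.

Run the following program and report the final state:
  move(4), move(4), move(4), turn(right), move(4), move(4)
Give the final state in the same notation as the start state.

(1, 0) facing S

initial: (1, 4) facing E
1. move(4) → (1, 4) facing E
2. move(4) → (1, 4) facing E
3. move(4) → (1, 4) facing E
4. turn(right) → (1, 4) facing S
5. move(4) → (1, 0) facing S
6. move(4) → (1, 0) facing S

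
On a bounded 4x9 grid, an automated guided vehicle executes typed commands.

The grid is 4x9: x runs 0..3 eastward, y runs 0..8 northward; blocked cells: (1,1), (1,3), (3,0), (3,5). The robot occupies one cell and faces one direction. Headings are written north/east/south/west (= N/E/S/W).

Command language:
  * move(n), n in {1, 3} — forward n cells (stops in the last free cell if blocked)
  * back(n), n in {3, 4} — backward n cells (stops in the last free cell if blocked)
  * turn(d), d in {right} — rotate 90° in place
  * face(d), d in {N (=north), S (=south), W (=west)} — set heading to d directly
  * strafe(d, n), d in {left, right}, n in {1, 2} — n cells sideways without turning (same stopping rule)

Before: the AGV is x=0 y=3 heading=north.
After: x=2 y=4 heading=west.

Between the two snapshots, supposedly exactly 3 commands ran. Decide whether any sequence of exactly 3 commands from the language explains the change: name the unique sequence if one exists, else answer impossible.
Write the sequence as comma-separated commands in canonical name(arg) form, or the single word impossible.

move(1), strafe(right, 2), face(W)

key: cell and facing (now W) both changed — the 3 commands mix motion and turning
t0: x=0 y=3 heading=north
[1] after move(1): x=0 y=4 heading=north
[2] after strafe(right, 2): x=2 y=4 heading=north
[3] after face(W): x=2 y=4 heading=west
all 1728 alternatives checked — unique.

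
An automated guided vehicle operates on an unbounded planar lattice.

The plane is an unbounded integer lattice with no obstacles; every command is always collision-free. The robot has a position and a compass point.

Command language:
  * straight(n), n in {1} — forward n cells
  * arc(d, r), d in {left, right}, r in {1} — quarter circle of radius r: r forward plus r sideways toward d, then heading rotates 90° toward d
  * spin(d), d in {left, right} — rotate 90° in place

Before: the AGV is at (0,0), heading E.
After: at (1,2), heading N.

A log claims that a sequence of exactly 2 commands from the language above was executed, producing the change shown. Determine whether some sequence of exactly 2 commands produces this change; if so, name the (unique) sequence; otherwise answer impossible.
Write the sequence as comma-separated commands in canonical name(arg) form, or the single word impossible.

arc(left, 1), straight(1)

key: cell and facing (now N) both changed — the 2 commands mix motion and turning
t0: at (0,0), heading E
1. arc(left, 1) → at (1,1), heading N
2. straight(1) → at (1,2), heading N
all 25 alternatives checked — unique.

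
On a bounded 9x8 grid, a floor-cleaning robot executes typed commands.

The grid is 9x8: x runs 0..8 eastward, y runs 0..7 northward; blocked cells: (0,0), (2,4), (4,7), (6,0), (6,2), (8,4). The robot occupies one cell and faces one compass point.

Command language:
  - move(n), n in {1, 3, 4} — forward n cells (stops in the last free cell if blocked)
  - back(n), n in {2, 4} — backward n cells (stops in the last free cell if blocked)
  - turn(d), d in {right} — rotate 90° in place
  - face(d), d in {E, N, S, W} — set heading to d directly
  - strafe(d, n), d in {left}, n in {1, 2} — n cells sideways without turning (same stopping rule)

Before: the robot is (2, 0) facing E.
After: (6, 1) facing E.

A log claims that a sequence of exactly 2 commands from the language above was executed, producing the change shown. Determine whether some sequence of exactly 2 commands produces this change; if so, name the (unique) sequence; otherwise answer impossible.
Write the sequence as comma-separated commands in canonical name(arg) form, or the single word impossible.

strafe(left, 1), move(4)

key: order matters: swapping strafe(left, 1) and move(4) lands elsewhere
initial: (2, 0) facing E
t=1 strafe(left, 1) ⇒ (2, 1) facing E
t=2 move(4) ⇒ (6, 1) facing E
no other 2-command option fits: unique.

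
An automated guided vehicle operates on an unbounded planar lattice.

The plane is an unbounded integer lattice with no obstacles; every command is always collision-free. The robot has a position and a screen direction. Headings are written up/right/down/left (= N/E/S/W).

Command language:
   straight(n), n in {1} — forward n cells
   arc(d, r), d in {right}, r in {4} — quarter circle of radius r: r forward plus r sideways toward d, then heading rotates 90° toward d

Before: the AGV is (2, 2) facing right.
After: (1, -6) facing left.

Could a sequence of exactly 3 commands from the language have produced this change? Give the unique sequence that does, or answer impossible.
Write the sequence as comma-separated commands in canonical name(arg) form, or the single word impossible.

arc(right, 4), arc(right, 4), straight(1)

key: order matters: swapping arc(right, 4) and straight(1) lands elsewhere
start: (2, 2) facing right
[1] after arc(right, 4): (6, -2) facing down
[2] after arc(right, 4): (2, -6) facing left
[3] after straight(1): (1, -6) facing left
all 8 alternatives checked — unique.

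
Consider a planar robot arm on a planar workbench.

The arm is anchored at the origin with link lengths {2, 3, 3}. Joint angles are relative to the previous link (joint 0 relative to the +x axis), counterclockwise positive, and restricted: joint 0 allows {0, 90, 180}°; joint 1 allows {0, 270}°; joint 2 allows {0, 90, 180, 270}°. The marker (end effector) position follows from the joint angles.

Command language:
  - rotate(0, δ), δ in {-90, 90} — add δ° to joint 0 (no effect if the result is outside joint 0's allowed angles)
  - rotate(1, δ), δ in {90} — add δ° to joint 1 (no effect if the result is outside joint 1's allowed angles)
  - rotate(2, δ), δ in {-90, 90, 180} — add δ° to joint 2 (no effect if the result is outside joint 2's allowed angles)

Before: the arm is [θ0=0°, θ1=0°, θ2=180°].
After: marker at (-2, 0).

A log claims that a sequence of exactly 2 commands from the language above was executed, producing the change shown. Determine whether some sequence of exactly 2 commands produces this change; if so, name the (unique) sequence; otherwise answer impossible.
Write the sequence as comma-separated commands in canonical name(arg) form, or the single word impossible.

rotate(0, 90), rotate(0, 90)

initial: [θ0=0°, θ1=0°, θ2=180°]
[1] after rotate(0, 90): [θ0=90°, θ1=0°, θ2=180°]
[2] after rotate(0, 90): [θ0=180°, θ1=0°, θ2=180°]
no rival 2-sequence matches.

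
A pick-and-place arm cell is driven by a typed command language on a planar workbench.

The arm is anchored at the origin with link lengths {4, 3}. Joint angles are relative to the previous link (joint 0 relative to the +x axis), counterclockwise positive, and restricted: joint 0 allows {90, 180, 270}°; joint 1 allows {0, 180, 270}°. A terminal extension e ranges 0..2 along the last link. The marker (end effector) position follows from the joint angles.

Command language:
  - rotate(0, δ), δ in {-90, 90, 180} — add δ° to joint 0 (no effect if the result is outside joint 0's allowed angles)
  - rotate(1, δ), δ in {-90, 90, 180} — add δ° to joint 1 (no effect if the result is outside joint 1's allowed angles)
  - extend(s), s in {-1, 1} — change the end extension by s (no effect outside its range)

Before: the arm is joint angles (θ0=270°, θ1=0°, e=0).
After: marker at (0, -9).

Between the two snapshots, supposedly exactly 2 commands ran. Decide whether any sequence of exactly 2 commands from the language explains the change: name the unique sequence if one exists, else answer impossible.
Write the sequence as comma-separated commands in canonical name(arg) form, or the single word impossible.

extend(1), extend(1)

initial: joint angles (θ0=270°, θ1=0°, e=0)
t=1 extend(1) ⇒ joint angles (θ0=270°, θ1=0°, e=1)
t=2 extend(1) ⇒ joint angles (θ0=270°, θ1=0°, e=2)
all 64 alternatives checked — unique.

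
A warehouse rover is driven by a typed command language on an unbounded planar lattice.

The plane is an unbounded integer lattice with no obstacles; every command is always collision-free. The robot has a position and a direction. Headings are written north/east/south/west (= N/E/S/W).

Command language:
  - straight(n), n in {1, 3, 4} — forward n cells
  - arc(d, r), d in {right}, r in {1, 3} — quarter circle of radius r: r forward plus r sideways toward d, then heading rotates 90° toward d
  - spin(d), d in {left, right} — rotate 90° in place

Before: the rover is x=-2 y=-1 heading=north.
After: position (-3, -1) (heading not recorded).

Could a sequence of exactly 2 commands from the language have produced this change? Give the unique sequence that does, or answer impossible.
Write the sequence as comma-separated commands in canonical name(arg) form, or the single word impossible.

spin(left), straight(1)

key: order matters: swapping spin(left) and straight(1) lands elsewhere
t0: x=-2 y=-1 heading=north
step 1 (spin(left)): x=-2 y=-1 heading=west
step 2 (straight(1)): x=-3 y=-1 heading=west
all 49 alternatives checked — unique.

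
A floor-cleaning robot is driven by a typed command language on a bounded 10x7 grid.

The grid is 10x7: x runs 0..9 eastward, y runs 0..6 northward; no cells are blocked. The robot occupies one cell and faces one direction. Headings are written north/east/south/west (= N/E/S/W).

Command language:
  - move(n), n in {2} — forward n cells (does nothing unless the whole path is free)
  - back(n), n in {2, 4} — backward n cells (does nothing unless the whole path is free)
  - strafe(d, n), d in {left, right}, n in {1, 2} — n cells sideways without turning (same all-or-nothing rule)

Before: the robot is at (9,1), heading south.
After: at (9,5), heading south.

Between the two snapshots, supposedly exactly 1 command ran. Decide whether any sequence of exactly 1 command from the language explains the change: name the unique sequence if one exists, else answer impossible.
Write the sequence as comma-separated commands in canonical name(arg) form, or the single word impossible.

key: heading stays S — the single command does not turn
start: at (9,1), heading south
[1] after back(4): at (9,5), heading south
uniquely the one of 7 1-step routes that fits.

back(4)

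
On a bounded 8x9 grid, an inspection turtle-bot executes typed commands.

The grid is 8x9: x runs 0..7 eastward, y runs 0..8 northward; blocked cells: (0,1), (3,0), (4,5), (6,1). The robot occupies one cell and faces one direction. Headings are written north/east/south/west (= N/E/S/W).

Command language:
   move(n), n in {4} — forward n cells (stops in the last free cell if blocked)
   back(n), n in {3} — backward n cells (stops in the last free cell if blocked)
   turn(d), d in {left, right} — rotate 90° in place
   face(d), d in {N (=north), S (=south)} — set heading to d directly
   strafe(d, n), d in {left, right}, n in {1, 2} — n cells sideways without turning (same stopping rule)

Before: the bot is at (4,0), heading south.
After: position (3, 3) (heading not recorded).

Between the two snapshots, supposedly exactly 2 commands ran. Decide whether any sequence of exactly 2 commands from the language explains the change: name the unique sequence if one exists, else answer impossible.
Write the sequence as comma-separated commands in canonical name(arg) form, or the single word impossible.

back(3), strafe(right, 1)

key: running strafe(right, 1) before back(3) would end elsewhere — order is forced
begin: at (4,0), heading south
step 1 (back(3)): at (4,3), heading south
step 2 (strafe(right, 1)): at (3,3), heading south
no rival 2-sequence matches.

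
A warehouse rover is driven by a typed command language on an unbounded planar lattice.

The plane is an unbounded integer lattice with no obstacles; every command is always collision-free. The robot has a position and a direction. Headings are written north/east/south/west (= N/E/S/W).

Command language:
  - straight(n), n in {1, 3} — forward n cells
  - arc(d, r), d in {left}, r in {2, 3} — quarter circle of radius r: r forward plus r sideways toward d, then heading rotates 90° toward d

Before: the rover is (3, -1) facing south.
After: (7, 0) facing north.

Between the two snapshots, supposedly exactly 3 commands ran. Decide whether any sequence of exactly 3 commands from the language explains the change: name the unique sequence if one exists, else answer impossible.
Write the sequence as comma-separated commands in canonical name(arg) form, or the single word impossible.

key: position moved to (7,0) AND the heading swung to N — translation plus rotation needed
from: (3, -1) facing south
t=1 arc(left, 2) ⇒ (5, -3) facing east
t=2 arc(left, 2) ⇒ (7, -1) facing north
t=3 straight(1) ⇒ (7, 0) facing north
no other 3-command option fits: unique.

arc(left, 2), arc(left, 2), straight(1)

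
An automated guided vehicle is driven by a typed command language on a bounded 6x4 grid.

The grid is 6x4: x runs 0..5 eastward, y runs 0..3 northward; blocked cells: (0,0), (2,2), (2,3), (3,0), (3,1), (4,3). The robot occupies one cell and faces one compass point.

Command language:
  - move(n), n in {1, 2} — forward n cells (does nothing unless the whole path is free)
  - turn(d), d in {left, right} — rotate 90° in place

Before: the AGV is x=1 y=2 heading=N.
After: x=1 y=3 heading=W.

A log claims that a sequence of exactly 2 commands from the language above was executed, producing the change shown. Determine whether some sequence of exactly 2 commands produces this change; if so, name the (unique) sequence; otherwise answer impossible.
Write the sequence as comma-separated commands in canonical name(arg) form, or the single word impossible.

move(1), turn(left)

key: cell and facing (now W) both changed — the 2 commands mix motion and turning
begin: x=1 y=2 heading=N
step 1 (move(1)): x=1 y=3 heading=N
step 2 (turn(left)): x=1 y=3 heading=W
uniquely the one of 16 2-step routes that fits.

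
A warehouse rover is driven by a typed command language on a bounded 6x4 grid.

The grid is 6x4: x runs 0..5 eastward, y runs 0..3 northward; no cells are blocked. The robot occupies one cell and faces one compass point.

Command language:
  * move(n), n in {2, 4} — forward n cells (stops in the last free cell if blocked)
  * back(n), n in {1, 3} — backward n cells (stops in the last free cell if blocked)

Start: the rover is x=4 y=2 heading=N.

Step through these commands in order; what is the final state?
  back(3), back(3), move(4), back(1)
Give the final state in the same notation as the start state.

from: x=4 y=2 heading=N
[1] after back(3): x=4 y=0 heading=N
[2] after back(3): x=4 y=0 heading=N
[3] after move(4): x=4 y=3 heading=N
[4] after back(1): x=4 y=2 heading=N

x=4 y=2 heading=N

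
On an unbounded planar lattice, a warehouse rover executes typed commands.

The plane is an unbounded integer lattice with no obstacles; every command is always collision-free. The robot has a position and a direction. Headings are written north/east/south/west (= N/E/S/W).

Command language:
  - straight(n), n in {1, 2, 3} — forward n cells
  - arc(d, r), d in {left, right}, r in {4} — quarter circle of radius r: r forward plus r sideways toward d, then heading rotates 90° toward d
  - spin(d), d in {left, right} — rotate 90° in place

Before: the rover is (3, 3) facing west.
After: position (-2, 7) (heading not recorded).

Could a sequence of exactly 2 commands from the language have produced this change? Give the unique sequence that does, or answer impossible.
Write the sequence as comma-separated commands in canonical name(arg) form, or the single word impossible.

key: running arc(right, 4) before straight(1) would end elsewhere — order is forced
start: (3, 3) facing west
[1] after straight(1): (2, 3) facing west
[2] after arc(right, 4): (-2, 7) facing north
no other 2-command option fits: unique.

straight(1), arc(right, 4)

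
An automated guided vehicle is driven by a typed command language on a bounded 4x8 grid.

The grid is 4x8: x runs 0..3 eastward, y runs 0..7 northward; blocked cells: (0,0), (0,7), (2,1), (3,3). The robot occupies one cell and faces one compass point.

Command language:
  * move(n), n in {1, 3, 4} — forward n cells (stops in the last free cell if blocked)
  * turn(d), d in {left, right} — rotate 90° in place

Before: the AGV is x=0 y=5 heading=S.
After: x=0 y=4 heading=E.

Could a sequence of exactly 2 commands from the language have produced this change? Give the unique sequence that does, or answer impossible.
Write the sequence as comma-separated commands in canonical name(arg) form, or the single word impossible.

move(1), turn(left)

key: cell and facing (now E) both changed — the 2 commands mix motion and turning
t0: x=0 y=5 heading=S
step 1 (move(1)): x=0 y=4 heading=S
step 2 (turn(left)): x=0 y=4 heading=E
uniquely the one of 25 2-step routes that fits.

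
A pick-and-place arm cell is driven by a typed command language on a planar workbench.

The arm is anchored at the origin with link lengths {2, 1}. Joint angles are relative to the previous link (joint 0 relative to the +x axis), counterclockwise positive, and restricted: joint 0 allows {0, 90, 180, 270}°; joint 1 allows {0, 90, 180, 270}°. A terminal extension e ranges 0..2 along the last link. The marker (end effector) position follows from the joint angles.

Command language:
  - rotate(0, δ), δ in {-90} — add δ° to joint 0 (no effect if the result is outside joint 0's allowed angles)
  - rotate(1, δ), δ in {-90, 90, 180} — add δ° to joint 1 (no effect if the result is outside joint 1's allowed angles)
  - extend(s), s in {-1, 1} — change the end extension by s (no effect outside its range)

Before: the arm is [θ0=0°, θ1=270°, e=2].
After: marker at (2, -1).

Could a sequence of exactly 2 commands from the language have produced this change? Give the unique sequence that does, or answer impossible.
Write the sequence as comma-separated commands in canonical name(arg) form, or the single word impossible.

extend(-1), extend(-1)

begin: [θ0=0°, θ1=270°, e=2]
step 1 (extend(-1)): [θ0=0°, θ1=270°, e=1]
step 2 (extend(-1)): [θ0=0°, θ1=270°, e=0]
no other 2-command option fits: unique.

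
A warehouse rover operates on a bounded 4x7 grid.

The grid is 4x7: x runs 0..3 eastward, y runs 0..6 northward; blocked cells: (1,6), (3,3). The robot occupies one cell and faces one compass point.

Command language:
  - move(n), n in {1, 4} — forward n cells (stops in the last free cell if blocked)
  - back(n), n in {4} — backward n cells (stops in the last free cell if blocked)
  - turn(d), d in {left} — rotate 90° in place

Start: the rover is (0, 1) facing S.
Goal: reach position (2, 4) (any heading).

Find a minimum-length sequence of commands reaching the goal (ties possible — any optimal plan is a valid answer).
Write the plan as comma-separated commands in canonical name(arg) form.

move(1), back(4), turn(left), move(1), move(1)

begin: (0, 1) facing S
t=1 move(1) ⇒ (0, 0) facing S
t=2 back(4) ⇒ (0, 4) facing S
t=3 turn(left) ⇒ (0, 4) facing E
t=4 move(1) ⇒ (1, 4) facing E
t=5 move(1) ⇒ (2, 4) facing E
minimal: 5 command(s), checked below 5.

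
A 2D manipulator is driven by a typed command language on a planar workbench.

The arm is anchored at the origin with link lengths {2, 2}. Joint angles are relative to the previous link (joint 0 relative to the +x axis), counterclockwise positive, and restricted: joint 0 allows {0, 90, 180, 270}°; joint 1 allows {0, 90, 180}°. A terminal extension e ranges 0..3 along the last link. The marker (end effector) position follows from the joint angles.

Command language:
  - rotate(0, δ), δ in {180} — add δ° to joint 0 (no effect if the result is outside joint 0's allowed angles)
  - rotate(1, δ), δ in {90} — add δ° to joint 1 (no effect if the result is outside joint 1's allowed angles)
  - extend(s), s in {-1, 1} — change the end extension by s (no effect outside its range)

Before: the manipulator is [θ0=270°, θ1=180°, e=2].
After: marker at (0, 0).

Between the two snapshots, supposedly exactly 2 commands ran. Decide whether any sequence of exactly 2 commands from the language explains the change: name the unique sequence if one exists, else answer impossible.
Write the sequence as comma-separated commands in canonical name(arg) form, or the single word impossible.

t0: [θ0=270°, θ1=180°, e=2]
step 1 (extend(-1)): [θ0=270°, θ1=180°, e=1]
step 2 (extend(-1)): [θ0=270°, θ1=180°, e=0]
no rival 2-sequence matches.

extend(-1), extend(-1)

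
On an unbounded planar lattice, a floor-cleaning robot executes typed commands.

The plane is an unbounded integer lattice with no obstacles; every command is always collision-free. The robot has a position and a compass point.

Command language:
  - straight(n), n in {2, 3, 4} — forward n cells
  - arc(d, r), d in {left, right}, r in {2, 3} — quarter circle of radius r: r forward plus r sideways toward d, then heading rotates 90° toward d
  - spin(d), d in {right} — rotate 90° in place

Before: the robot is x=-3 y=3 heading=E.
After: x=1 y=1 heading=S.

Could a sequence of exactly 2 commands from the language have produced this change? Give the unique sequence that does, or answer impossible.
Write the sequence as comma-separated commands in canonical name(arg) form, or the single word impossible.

key: running arc(right, 2) before straight(2) would end elsewhere — order is forced
start: x=-3 y=3 heading=E
step 1 (straight(2)): x=-1 y=3 heading=E
step 2 (arc(right, 2)): x=1 y=1 heading=S
no rival 2-sequence matches.

straight(2), arc(right, 2)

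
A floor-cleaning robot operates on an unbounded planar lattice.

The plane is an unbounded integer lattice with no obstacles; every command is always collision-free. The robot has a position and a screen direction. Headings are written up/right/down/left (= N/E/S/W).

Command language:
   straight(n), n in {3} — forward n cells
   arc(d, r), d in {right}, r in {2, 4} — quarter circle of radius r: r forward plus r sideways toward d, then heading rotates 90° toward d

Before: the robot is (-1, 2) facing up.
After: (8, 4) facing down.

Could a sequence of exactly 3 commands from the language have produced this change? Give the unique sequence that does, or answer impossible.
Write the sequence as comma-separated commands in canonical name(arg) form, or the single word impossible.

arc(right, 4), straight(3), arc(right, 2)

key: position moved to (8,4) AND the heading swung to S — translation plus rotation needed
initial: (-1, 2) facing up
t=1 arc(right, 4) ⇒ (3, 6) facing right
t=2 straight(3) ⇒ (6, 6) facing right
t=3 arc(right, 2) ⇒ (8, 4) facing down
all 27 alternatives checked — unique.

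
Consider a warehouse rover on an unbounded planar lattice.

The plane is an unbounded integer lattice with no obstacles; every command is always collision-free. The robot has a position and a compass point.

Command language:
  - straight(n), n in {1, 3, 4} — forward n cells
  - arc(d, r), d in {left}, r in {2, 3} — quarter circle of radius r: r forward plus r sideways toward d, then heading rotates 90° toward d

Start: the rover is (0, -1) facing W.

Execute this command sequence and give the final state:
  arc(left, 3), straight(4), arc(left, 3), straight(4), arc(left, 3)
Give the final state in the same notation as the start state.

(7, -8) facing N

t0: (0, -1) facing W
t=1 arc(left, 3) ⇒ (-3, -4) facing S
t=2 straight(4) ⇒ (-3, -8) facing S
t=3 arc(left, 3) ⇒ (0, -11) facing E
t=4 straight(4) ⇒ (4, -11) facing E
t=5 arc(left, 3) ⇒ (7, -8) facing N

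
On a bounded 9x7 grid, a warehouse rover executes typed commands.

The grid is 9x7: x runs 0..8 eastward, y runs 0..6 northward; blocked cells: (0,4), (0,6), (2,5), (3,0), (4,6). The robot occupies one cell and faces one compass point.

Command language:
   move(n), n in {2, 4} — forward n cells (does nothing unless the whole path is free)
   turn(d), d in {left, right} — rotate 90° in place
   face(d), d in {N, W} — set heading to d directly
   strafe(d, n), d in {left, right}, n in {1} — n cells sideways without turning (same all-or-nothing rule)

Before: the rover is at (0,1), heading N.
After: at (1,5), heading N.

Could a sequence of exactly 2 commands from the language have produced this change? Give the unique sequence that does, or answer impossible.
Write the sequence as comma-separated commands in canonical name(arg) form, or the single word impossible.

key: order matters: swapping strafe(right, 1) and move(4) lands elsewhere
from: at (0,1), heading N
t=1 strafe(right, 1) ⇒ at (1,1), heading N
t=2 move(4) ⇒ at (1,5), heading N
no rival 2-sequence matches.

strafe(right, 1), move(4)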